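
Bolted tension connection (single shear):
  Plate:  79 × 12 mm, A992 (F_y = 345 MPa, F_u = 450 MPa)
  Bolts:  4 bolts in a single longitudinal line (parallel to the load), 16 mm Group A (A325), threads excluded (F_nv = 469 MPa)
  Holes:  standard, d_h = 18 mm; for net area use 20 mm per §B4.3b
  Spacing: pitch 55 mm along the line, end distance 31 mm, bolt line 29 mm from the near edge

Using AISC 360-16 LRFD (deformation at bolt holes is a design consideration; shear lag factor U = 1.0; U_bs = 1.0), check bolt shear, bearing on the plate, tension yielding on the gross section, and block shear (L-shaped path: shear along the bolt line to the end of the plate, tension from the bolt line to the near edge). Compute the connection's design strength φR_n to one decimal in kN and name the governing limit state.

Bolt shear: A_b = π(16)²/4 = 201.06 mm². φR_n = 0.75 × 469 × 201.06 × 4 × 1 = 282.9 kN.
Bearing (12 mm plate, F_u = 450 MPa): end bolts L_c = 31 − 18/2 = 22, R_n = min(1.2×22×12×450, 2.4×16×12×450) = 142.56 kN/bolt; interior L_c = 55 − 18 = 37, R_n = 207.36 kN/bolt. φR_n = 0.75 × (1×142.56 + 3×207.36) = 573.5 kN.
Tension yield (gross): A_g = 79×12 = 948 mm². φR_n = 0.90 × 345 × 948 = 294.4 kN.
Block shear: shear path 1×[31+3×55] = 1×196 mm, A_gv = 2352, A_nv = 1×(196 − 3.5×20)×12 = 1512 mm²; tension to near edge: (29 − 0.5×20)×12 = 228 mm². R_n = min(0.6×450×1512, 0.6×345×2352) + 1.0×450×228 = min(408.24, 486.86) + 102.6 = 510.84 kN. φR_n = 0.75 × 510.84 = 383.1 kN.
Governing: min(282.9, 573.5, 294.4, 383.1) = 282.9 kN → bolt shear.

282.9 kN (bolt shear governs)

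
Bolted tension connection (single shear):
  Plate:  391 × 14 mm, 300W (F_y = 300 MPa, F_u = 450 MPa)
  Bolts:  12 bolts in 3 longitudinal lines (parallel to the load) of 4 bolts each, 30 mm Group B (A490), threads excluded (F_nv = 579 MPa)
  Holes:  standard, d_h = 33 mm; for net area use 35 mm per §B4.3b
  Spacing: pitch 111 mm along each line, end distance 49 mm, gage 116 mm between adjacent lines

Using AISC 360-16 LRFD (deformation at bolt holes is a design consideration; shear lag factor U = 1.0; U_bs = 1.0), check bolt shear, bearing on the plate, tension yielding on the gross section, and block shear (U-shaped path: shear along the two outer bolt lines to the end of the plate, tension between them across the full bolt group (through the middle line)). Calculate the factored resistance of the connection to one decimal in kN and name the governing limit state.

Bolt shear: A_b = π(30)²/4 = 706.86 mm². φR_n = 0.75 × 579 × 706.86 × 12 × 1 = 3683.4 kN.
Bearing (14 mm plate, F_u = 450 MPa): end bolts L_c = 49 − 33/2 = 32.5, R_n = min(1.2×32.5×14×450, 2.4×30×14×450) = 245.7 kN/bolt; interior L_c = 111 − 33 = 78, R_n = 453.6 kN/bolt. φR_n = 0.75 × (3×245.7 + 9×453.6) = 3614.6 kN.
Tension yield (gross): A_g = 391×14 = 5474 mm². φR_n = 0.90 × 300 × 5474 = 1478.0 kN.
Block shear: shear path 2×[49+3×111] = 2×382 mm, A_gv = 10696, A_nv = 2×(382 − 3.5×35)×14 = 7266 mm²; tension across gage: (232 − 2×35)×14 = 2268 mm². R_n = min(0.6×450×7266, 0.6×300×10696) + 1.0×450×2268 = min(1961.8, 1925.3) + 1020.6 = 2945.9 kN. φR_n = 0.75 × 2945.9 = 2209.4 kN.
Governing: min(3683.4, 3614.6, 1478.0, 2209.4) = 1478.0 kN → gross-section yield.

1478.0 kN (gross-section yield governs)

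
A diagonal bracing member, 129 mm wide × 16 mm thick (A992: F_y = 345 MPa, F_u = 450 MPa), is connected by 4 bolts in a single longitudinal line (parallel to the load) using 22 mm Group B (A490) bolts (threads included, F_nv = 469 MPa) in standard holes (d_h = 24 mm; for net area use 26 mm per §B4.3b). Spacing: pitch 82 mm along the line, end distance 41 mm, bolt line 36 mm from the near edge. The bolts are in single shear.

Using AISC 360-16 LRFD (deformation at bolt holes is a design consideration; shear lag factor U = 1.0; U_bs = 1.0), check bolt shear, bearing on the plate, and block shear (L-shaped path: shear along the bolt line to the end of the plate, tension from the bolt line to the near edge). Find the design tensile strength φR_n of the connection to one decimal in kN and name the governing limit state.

534.8 kN (bolt shear governs)

Bolt shear: A_b = π(22)²/4 = 380.13 mm². φR_n = 0.75 × 469 × 380.13 × 4 × 1 = 534.8 kN.
Bearing (16 mm plate, F_u = 450 MPa): end bolts L_c = 41 − 24/2 = 29, R_n = min(1.2×29×16×450, 2.4×22×16×450) = 250.56 kN/bolt; interior L_c = 82 − 24 = 58, R_n = 380.16 kN/bolt. φR_n = 0.75 × (1×250.56 + 3×380.16) = 1043.3 kN.
Block shear: shear path 1×[41+3×82] = 1×287 mm, A_gv = 4592, A_nv = 1×(287 − 3.5×26)×16 = 3136 mm²; tension to near edge: (36 − 0.5×26)×16 = 368 mm². R_n = min(0.6×450×3136, 0.6×345×4592) + 1.0×450×368 = min(846.72, 950.54) + 165.6 = 1012.3 kN. φR_n = 0.75 × 1012.3 = 759.2 kN.
Governing: min(534.8, 1043.3, 759.2) = 534.8 kN → bolt shear.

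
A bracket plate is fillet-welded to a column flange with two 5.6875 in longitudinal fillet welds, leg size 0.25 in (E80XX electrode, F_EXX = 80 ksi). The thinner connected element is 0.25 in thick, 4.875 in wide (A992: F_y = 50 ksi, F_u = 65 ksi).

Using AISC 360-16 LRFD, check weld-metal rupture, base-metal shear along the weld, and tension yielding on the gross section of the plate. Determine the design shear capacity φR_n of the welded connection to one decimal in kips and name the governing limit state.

Weld metal: throat = 0.707×0.25 = 0.17675 in, L = 2×5.6875 = 11.375 in. φR_n = 0.75 × 0.6 × 80 × 0.17675 × 11.375 = 72.4 kips.
Base metal shear (0.25 in plate): yield φR_n = 1.0×0.6×50×0.25×11.375 = 85.3 kips; rupture φR_n = 0.75×0.6×65×0.25×11.375 = 83.2 kips; take 83.2 kips (rupture).
Tension yield (gross): A_g = 4.875×0.25 = 1.2188 in². φR_n = 0.90 × 50 × 1.2188 = 54.8 kips.
Governing: min(72.4, 83.2, 54.8) = 54.8 kips → gross-section yield.

54.8 kips (gross-section yield governs)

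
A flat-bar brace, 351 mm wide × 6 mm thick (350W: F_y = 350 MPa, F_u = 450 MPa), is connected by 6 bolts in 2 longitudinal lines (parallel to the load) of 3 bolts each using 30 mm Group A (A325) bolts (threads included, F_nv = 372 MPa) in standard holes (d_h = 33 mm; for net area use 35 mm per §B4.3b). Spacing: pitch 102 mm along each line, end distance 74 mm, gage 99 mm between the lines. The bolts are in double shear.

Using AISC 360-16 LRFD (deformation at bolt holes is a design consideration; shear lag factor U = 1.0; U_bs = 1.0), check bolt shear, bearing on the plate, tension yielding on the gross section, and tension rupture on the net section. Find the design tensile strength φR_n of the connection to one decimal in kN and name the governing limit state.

Bolt shear: A_b = π(30)²/4 = 706.86 mm². φR_n = 0.75 × 372 × 706.86 × 6 × 2 = 2366.6 kN.
Bearing (6 mm plate, F_u = 450 MPa): end bolts L_c = 74 − 33/2 = 57.5, R_n = min(1.2×57.5×6×450, 2.4×30×6×450) = 186.3 kN/bolt; interior L_c = 102 − 33 = 69, R_n = 194.4 kN/bolt. φR_n = 0.75 × (2×186.3 + 4×194.4) = 862.7 kN.
Tension yield (gross): A_g = 351×6 = 2106 mm². φR_n = 0.90 × 350 × 2106 = 663.4 kN.
Tension rupture (net): A_n = (351 − 2×35)×6 = 1686 mm² (U = 1.0, A_e = A_n). φR_n = 0.75 × 450 × 1686 = 569.0 kN.
Governing: min(2366.6, 862.7, 663.4, 569.0) = 569.0 kN → net-section rupture.

569.0 kN (net-section rupture governs)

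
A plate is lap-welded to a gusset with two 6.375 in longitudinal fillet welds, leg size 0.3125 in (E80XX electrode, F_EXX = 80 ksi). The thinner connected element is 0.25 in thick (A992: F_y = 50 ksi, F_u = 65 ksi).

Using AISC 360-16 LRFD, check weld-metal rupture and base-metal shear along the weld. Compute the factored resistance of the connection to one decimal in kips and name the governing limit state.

Weld metal: throat = 0.707×0.3125 = 0.22094 in, L = 2×6.375 = 12.75 in. φR_n = 0.75 × 0.6 × 80 × 0.22094 × 12.75 = 101.4 kips.
Base metal shear (0.25 in plate): yield φR_n = 1.0×0.6×50×0.25×12.75 = 95.6 kips; rupture φR_n = 0.75×0.6×65×0.25×12.75 = 93.2 kips; take 93.2 kips (rupture).
Governing: min(101.4, 93.2) = 93.2 kips → base-metal shear.

93.2 kips (base-metal shear governs)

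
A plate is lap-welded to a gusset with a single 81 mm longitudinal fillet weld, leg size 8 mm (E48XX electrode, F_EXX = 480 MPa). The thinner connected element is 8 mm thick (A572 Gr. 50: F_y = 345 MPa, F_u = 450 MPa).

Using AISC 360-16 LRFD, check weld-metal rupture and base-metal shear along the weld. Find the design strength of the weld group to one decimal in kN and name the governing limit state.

99.0 kN (weld metal governs)

Weld metal: throat = 0.707×8 = 5.656 mm, L = 81 mm. φR_n = 0.75 × 0.6 × 480 × 5.656 × 81 = 99.0 kN.
Base metal shear (8 mm plate): yield φR_n = 1.0×0.6×345×8×81 = 134.1 kN; rupture φR_n = 0.75×0.6×450×8×81 = 131.2 kN; take 131.2 kN (rupture).
Governing: min(99.0, 131.2) = 99.0 kN → weld metal.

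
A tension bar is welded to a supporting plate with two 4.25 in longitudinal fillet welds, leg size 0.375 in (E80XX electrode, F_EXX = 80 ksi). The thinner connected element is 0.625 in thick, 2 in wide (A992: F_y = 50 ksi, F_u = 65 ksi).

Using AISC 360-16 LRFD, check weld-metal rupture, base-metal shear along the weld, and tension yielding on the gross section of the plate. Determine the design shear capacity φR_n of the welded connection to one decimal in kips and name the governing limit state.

Weld metal: throat = 0.707×0.375 = 0.26513 in, L = 2×4.25 = 8.5 in. φR_n = 0.75 × 0.6 × 80 × 0.26513 × 8.5 = 81.1 kips.
Base metal shear (0.625 in plate): yield φR_n = 1.0×0.6×50×0.625×8.5 = 159.4 kips; rupture φR_n = 0.75×0.6×65×0.625×8.5 = 155.4 kips; take 155.4 kips (rupture).
Tension yield (gross): A_g = 2×0.625 = 1.25 in². φR_n = 0.90 × 50 × 1.25 = 56.3 kips.
Governing: min(81.1, 155.4, 56.3) = 56.3 kips → gross-section yield.

56.3 kips (gross-section yield governs)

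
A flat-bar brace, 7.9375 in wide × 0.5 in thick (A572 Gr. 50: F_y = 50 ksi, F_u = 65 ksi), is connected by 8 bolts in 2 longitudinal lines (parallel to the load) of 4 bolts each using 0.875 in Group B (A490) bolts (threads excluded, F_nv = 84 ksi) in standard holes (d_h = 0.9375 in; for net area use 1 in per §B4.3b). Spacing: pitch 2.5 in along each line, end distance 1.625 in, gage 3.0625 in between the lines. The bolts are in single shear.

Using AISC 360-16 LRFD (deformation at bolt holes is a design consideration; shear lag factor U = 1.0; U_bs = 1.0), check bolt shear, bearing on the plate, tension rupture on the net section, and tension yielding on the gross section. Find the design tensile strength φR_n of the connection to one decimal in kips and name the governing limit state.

144.7 kips (net-section rupture governs)

Bolt shear: A_b = π(0.875)²/4 = 0.60132 in². φR_n = 0.75 × 84 × 0.60132 × 8 × 1 = 303.1 kips.
Bearing (0.5 in plate, F_u = 65 ksi): end bolts L_c = 1.625 − 0.9375/2 = 1.15625, R_n = min(1.2×1.15625×0.5×65, 2.4×0.875×0.5×65) = 45.094 kips/bolt; interior L_c = 2.5 − 0.9375 = 1.5625, R_n = 60.938 kips/bolt. φR_n = 0.75 × (2×45.094 + 6×60.938) = 341.9 kips.
Tension rupture (net): A_n = (7.9375 − 2×1)×0.5 = 2.9688 in² (U = 1.0, A_e = A_n). φR_n = 0.75 × 65 × 2.9688 = 144.7 kips.
Tension yield (gross): A_g = 7.9375×0.5 = 3.9688 in². φR_n = 0.90 × 50 × 3.9688 = 178.6 kips.
Governing: min(303.1, 341.9, 144.7, 178.6) = 144.7 kips → net-section rupture.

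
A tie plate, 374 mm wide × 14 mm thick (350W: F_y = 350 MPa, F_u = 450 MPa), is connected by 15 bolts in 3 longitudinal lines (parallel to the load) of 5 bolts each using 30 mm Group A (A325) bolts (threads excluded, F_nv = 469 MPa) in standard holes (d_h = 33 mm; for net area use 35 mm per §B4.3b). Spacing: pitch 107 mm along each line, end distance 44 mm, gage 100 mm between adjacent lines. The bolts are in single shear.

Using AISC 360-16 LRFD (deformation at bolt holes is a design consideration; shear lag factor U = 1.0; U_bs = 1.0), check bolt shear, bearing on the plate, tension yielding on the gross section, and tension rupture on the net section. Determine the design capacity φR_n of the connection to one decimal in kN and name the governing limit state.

1271.0 kN (net-section rupture governs)

Bolt shear: A_b = π(30)²/4 = 706.86 mm². φR_n = 0.75 × 469 × 706.86 × 15 × 1 = 3729.6 kN.
Bearing (14 mm plate, F_u = 450 MPa): end bolts L_c = 44 − 33/2 = 27.5, R_n = min(1.2×27.5×14×450, 2.4×30×14×450) = 207.9 kN/bolt; interior L_c = 107 − 33 = 74, R_n = 453.6 kN/bolt. φR_n = 0.75 × (3×207.9 + 12×453.6) = 4550.2 kN.
Tension yield (gross): A_g = 374×14 = 5236 mm². φR_n = 0.90 × 350 × 5236 = 1649.3 kN.
Tension rupture (net): A_n = (374 − 3×35)×14 = 3766 mm² (U = 1.0, A_e = A_n). φR_n = 0.75 × 450 × 3766 = 1271.0 kN.
Governing: min(3729.6, 4550.2, 1649.3, 1271.0) = 1271.0 kN → net-section rupture.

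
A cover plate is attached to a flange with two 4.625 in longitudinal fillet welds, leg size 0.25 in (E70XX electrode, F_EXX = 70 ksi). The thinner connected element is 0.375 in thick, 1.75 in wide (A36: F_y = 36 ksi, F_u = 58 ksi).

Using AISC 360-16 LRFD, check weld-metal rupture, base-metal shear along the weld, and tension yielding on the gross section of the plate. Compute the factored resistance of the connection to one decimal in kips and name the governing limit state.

Weld metal: throat = 0.707×0.25 = 0.17675 in, L = 2×4.625 = 9.25 in. φR_n = 0.75 × 0.6 × 70 × 0.17675 × 9.25 = 51.5 kips.
Base metal shear (0.375 in plate): yield φR_n = 1.0×0.6×36×0.375×9.25 = 74.9 kips; rupture φR_n = 0.75×0.6×58×0.375×9.25 = 90.5 kips; take 74.9 kips (yield).
Tension yield (gross): A_g = 1.75×0.375 = 0.65625 in². φR_n = 0.90 × 36 × 0.65625 = 21.3 kips.
Governing: min(51.5, 74.9, 21.3) = 21.3 kips → gross-section yield.

21.3 kips (gross-section yield governs)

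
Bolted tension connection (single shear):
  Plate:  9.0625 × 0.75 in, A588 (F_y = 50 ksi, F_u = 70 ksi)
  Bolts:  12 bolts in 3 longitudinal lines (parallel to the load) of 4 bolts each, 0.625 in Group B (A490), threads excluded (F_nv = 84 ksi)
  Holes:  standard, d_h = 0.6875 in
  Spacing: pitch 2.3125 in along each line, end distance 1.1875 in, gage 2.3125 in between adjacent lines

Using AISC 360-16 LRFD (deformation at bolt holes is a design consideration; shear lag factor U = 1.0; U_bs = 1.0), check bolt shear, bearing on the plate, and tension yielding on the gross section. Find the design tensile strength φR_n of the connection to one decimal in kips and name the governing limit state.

231.9 kips (bolt shear governs)

Bolt shear: A_b = π(0.625)²/4 = 0.3068 in². φR_n = 0.75 × 84 × 0.3068 × 12 × 1 = 231.9 kips.
Bearing (0.75 in plate, F_u = 70 ksi): end bolts L_c = 1.1875 − 0.6875/2 = 0.84375, R_n = min(1.2×0.84375×0.75×70, 2.4×0.625×0.75×70) = 53.156 kips/bolt; interior L_c = 2.3125 − 0.6875 = 1.625, R_n = 78.75 kips/bolt. φR_n = 0.75 × (3×53.156 + 9×78.75) = 651.2 kips.
Tension yield (gross): A_g = 9.0625×0.75 = 6.7969 in². φR_n = 0.90 × 50 × 6.7969 = 305.9 kips.
Governing: min(231.9, 651.2, 305.9) = 231.9 kips → bolt shear.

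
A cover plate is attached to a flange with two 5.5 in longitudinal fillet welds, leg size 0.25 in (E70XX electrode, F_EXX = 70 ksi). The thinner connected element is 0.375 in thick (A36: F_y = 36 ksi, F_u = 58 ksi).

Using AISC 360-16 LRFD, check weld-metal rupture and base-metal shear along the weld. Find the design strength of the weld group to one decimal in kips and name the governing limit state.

Weld metal: throat = 0.707×0.25 = 0.17675 in, L = 2×5.5 = 11 in. φR_n = 0.75 × 0.6 × 70 × 0.17675 × 11 = 61.2 kips.
Base metal shear (0.375 in plate): yield φR_n = 1.0×0.6×36×0.375×11 = 89.1 kips; rupture φR_n = 0.75×0.6×58×0.375×11 = 107.7 kips; take 89.1 kips (yield).
Governing: min(61.2, 89.1) = 61.2 kips → weld metal.

61.2 kips (weld metal governs)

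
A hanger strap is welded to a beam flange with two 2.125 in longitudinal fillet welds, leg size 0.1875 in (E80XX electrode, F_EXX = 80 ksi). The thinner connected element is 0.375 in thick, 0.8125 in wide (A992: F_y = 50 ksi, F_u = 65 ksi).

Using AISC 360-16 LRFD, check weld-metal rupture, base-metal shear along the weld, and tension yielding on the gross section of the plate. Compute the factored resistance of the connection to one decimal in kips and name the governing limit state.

13.7 kips (gross-section yield governs)

Weld metal: throat = 0.707×0.1875 = 0.13256 in, L = 2×2.125 = 4.25 in. φR_n = 0.75 × 0.6 × 80 × 0.13256 × 4.25 = 20.3 kips.
Base metal shear (0.375 in plate): yield φR_n = 1.0×0.6×50×0.375×4.25 = 47.8 kips; rupture φR_n = 0.75×0.6×65×0.375×4.25 = 46.6 kips; take 46.6 kips (rupture).
Tension yield (gross): A_g = 0.8125×0.375 = 0.30469 in². φR_n = 0.90 × 50 × 0.30469 = 13.7 kips.
Governing: min(20.3, 46.6, 13.7) = 13.7 kips → gross-section yield.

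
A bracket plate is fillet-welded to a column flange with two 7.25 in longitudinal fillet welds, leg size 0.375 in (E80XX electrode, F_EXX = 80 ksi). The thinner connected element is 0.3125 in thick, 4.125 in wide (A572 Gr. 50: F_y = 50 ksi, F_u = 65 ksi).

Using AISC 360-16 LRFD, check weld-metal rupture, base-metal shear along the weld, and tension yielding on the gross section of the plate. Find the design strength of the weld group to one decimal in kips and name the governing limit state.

58.0 kips (gross-section yield governs)

Weld metal: throat = 0.707×0.375 = 0.26513 in, L = 2×7.25 = 14.5 in. φR_n = 0.75 × 0.6 × 80 × 0.26513 × 14.5 = 138.4 kips.
Base metal shear (0.3125 in plate): yield φR_n = 1.0×0.6×50×0.3125×14.5 = 135.9 kips; rupture φR_n = 0.75×0.6×65×0.3125×14.5 = 132.5 kips; take 132.5 kips (rupture).
Tension yield (gross): A_g = 4.125×0.3125 = 1.2891 in². φR_n = 0.90 × 50 × 1.2891 = 58.0 kips.
Governing: min(138.4, 132.5, 58.0) = 58.0 kips → gross-section yield.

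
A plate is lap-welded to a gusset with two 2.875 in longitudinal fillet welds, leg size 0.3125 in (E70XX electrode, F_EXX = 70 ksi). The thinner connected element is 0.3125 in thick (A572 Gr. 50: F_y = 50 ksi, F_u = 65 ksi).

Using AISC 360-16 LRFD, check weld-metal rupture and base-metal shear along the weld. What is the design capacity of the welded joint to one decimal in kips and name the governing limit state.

40.0 kips (weld metal governs)

Weld metal: throat = 0.707×0.3125 = 0.22094 in, L = 2×2.875 = 5.75 in. φR_n = 0.75 × 0.6 × 70 × 0.22094 × 5.75 = 40.0 kips.
Base metal shear (0.3125 in plate): yield φR_n = 1.0×0.6×50×0.3125×5.75 = 53.9 kips; rupture φR_n = 0.75×0.6×65×0.3125×5.75 = 52.6 kips; take 52.6 kips (rupture).
Governing: min(40.0, 52.6) = 40.0 kips → weld metal.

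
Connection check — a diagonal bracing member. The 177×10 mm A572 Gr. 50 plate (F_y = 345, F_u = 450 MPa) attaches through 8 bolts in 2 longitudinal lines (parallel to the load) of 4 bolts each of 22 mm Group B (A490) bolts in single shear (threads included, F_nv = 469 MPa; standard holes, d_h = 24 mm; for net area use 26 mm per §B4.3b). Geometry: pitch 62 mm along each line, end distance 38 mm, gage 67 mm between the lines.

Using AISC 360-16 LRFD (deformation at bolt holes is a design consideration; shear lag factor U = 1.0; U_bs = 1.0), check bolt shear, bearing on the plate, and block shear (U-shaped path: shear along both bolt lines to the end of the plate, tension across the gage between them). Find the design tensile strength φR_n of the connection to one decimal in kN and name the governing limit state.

677.0 kN (block shear governs)

Bolt shear: A_b = π(22)²/4 = 380.13 mm². φR_n = 0.75 × 469 × 380.13 × 8 × 1 = 1069.7 kN.
Bearing (10 mm plate, F_u = 450 MPa): end bolts L_c = 38 − 24/2 = 26, R_n = min(1.2×26×10×450, 2.4×22×10×450) = 140.4 kN/bolt; interior L_c = 62 − 24 = 38, R_n = 205.2 kN/bolt. φR_n = 0.75 × (2×140.4 + 6×205.2) = 1134.0 kN.
Block shear: shear path 2×[38+3×62] = 2×224 mm, A_gv = 4480, A_nv = 2×(224 − 3.5×26)×10 = 2660 mm²; tension across gage: (67 − 1×26)×10 = 410 mm². R_n = min(0.6×450×2660, 0.6×345×4480) + 1.0×450×410 = min(718.2, 927.36) + 184.5 = 902.7 kN. φR_n = 0.75 × 902.7 = 677.0 kN.
Governing: min(1069.7, 1134.0, 677.0) = 677.0 kN → block shear.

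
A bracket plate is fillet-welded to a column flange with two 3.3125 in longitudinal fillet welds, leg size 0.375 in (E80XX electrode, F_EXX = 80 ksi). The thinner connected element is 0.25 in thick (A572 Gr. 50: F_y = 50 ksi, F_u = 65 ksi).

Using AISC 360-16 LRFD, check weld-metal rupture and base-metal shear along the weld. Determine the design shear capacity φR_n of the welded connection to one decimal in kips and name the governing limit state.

48.4 kips (base-metal shear governs)

Weld metal: throat = 0.707×0.375 = 0.26513 in, L = 2×3.3125 = 6.625 in. φR_n = 0.75 × 0.6 × 80 × 0.26513 × 6.625 = 63.2 kips.
Base metal shear (0.25 in plate): yield φR_n = 1.0×0.6×50×0.25×6.625 = 49.7 kips; rupture φR_n = 0.75×0.6×65×0.25×6.625 = 48.4 kips; take 48.4 kips (rupture).
Governing: min(63.2, 48.4) = 48.4 kips → base-metal shear.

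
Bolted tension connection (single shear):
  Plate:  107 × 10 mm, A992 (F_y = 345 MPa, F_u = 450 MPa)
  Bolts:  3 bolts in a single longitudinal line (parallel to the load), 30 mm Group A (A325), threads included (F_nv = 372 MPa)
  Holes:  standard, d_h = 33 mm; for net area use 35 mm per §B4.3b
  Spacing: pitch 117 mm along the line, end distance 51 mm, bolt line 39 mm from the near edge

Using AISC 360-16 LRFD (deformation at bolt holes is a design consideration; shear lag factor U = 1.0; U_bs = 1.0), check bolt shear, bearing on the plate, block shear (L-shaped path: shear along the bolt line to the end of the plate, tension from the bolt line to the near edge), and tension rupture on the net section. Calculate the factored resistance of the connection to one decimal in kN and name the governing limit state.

243.0 kN (net-section rupture governs)

Bolt shear: A_b = π(30)²/4 = 706.86 mm². φR_n = 0.75 × 372 × 706.86 × 3 × 1 = 591.6 kN.
Bearing (10 mm plate, F_u = 450 MPa): end bolts L_c = 51 − 33/2 = 34.5, R_n = min(1.2×34.5×10×450, 2.4×30×10×450) = 186.3 kN/bolt; interior L_c = 117 − 33 = 84, R_n = 324 kN/bolt. φR_n = 0.75 × (1×186.3 + 2×324) = 625.7 kN.
Block shear: shear path 1×[51+2×117] = 1×285 mm, A_gv = 2850, A_nv = 1×(285 − 2.5×35)×10 = 1975 mm²; tension to near edge: (39 − 0.5×35)×10 = 215 mm². R_n = min(0.6×450×1975, 0.6×345×2850) + 1.0×450×215 = min(533.25, 589.95) + 96.75 = 630 kN. φR_n = 0.75 × 630 = 472.5 kN.
Tension rupture (net): A_n = (107 − 1×35)×10 = 720 mm² (U = 1.0, A_e = A_n). φR_n = 0.75 × 450 × 720 = 243.0 kN.
Governing: min(591.6, 625.7, 472.5, 243.0) = 243.0 kN → net-section rupture.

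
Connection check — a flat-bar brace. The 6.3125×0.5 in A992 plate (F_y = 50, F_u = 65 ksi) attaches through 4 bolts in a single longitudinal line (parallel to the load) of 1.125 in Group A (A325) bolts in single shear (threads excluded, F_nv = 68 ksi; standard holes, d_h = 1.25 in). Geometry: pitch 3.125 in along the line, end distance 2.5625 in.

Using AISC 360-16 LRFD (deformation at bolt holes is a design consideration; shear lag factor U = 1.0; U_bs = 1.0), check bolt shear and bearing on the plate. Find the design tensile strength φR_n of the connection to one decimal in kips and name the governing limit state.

202.8 kips (bolt shear governs)

Bolt shear: A_b = π(1.125)²/4 = 0.99402 in². φR_n = 0.75 × 68 × 0.99402 × 4 × 1 = 202.8 kips.
Bearing (0.5 in plate, F_u = 65 ksi): end bolts L_c = 2.5625 − 1.25/2 = 1.9375, R_n = min(1.2×1.9375×0.5×65, 2.4×1.125×0.5×65) = 75.563 kips/bolt; interior L_c = 3.125 − 1.25 = 1.875, R_n = 73.125 kips/bolt. φR_n = 0.75 × (1×75.563 + 3×73.125) = 221.2 kips.
Governing: min(202.8, 221.2) = 202.8 kips → bolt shear.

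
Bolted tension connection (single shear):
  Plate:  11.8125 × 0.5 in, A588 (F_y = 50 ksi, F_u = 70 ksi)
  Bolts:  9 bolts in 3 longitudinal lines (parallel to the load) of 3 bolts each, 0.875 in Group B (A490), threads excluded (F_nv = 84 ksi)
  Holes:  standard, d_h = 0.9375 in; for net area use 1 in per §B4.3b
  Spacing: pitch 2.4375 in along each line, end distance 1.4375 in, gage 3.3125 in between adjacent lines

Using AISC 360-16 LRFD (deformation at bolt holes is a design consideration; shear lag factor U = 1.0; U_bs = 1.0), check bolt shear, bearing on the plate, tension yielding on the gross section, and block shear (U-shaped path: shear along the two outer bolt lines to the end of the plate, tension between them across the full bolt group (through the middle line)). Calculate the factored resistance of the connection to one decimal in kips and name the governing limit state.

241.5 kips (block shear governs)

Bolt shear: A_b = π(0.875)²/4 = 0.60132 in². φR_n = 0.75 × 84 × 0.60132 × 9 × 1 = 340.9 kips.
Bearing (0.5 in plate, F_u = 70 ksi): end bolts L_c = 1.4375 − 0.9375/2 = 0.96875, R_n = min(1.2×0.96875×0.5×70, 2.4×0.875×0.5×70) = 40.688 kips/bolt; interior L_c = 2.4375 − 0.9375 = 1.5, R_n = 63 kips/bolt. φR_n = 0.75 × (3×40.688 + 6×63) = 375.0 kips.
Tension yield (gross): A_g = 11.8125×0.5 = 5.9063 in². φR_n = 0.90 × 50 × 5.9063 = 265.8 kips.
Block shear: shear path 2×[1.4375+2×2.4375] = 2×6.3125 in, A_gv = 6.3125, A_nv = 2×(6.3125 − 2.5×1)×0.5 = 3.8125 in²; tension across gage: (6.625 − 2×1)×0.5 = 2.3125 in². R_n = min(0.6×70×3.8125, 0.6×50×6.3125) + 1.0×70×2.3125 = min(160.13, 189.38) + 161.88 = 322.01 kips. φR_n = 0.75 × 322.01 = 241.5 kips.
Governing: min(340.9, 375.0, 265.8, 241.5) = 241.5 kips → block shear.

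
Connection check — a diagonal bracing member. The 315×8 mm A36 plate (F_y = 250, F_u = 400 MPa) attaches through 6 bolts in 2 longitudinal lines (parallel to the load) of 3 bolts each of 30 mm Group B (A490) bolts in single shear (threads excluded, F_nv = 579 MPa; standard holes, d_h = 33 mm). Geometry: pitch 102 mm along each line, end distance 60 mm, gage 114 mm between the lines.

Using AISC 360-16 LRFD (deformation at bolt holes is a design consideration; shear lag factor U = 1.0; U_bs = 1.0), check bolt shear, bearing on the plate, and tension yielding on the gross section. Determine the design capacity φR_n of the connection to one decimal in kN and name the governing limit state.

Bolt shear: A_b = π(30)²/4 = 706.86 mm². φR_n = 0.75 × 579 × 706.86 × 6 × 1 = 1841.7 kN.
Bearing (8 mm plate, F_u = 400 MPa): end bolts L_c = 60 − 33/2 = 43.5, R_n = min(1.2×43.5×8×400, 2.4×30×8×400) = 167.04 kN/bolt; interior L_c = 102 − 33 = 69, R_n = 230.4 kN/bolt. φR_n = 0.75 × (2×167.04 + 4×230.4) = 941.8 kN.
Tension yield (gross): A_g = 315×8 = 2520 mm². φR_n = 0.90 × 250 × 2520 = 567.0 kN.
Governing: min(1841.7, 941.8, 567.0) = 567.0 kN → gross-section yield.

567.0 kN (gross-section yield governs)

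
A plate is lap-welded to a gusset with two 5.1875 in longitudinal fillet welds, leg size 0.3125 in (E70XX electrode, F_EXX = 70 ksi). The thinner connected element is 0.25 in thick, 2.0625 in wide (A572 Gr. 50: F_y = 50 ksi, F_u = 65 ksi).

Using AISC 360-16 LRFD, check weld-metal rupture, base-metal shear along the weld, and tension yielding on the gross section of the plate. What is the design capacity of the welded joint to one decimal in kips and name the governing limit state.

23.2 kips (gross-section yield governs)

Weld metal: throat = 0.707×0.3125 = 0.22094 in, L = 2×5.1875 = 10.375 in. φR_n = 0.75 × 0.6 × 70 × 0.22094 × 10.375 = 72.2 kips.
Base metal shear (0.25 in plate): yield φR_n = 1.0×0.6×50×0.25×10.375 = 77.8 kips; rupture φR_n = 0.75×0.6×65×0.25×10.375 = 75.9 kips; take 75.9 kips (rupture).
Tension yield (gross): A_g = 2.0625×0.25 = 0.51563 in². φR_n = 0.90 × 50 × 0.51563 = 23.2 kips.
Governing: min(72.2, 75.9, 23.2) = 23.2 kips → gross-section yield.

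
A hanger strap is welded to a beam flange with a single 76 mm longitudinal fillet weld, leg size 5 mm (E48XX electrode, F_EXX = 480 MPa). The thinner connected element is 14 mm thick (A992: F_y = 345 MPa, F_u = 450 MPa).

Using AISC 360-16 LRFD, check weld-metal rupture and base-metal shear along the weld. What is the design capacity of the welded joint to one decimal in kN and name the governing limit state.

Weld metal: throat = 0.707×5 = 3.535 mm, L = 76 mm. φR_n = 0.75 × 0.6 × 480 × 3.535 × 76 = 58.0 kN.
Base metal shear (14 mm plate): yield φR_n = 1.0×0.6×345×14×76 = 220.2 kN; rupture φR_n = 0.75×0.6×450×14×76 = 215.5 kN; take 215.5 kN (rupture).
Governing: min(58.0, 215.5) = 58.0 kN → weld metal.

58.0 kN (weld metal governs)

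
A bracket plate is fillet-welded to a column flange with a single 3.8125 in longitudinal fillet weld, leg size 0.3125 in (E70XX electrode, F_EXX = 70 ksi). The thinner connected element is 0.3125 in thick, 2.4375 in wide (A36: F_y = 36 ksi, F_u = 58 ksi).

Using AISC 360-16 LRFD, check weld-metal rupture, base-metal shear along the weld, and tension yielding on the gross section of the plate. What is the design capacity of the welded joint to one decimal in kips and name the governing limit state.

24.7 kips (gross-section yield governs)

Weld metal: throat = 0.707×0.3125 = 0.22094 in, L = 3.8125 in. φR_n = 0.75 × 0.6 × 70 × 0.22094 × 3.8125 = 26.5 kips.
Base metal shear (0.3125 in plate): yield φR_n = 1.0×0.6×36×0.3125×3.8125 = 25.7 kips; rupture φR_n = 0.75×0.6×58×0.3125×3.8125 = 31.1 kips; take 25.7 kips (yield).
Tension yield (gross): A_g = 2.4375×0.3125 = 0.76172 in². φR_n = 0.90 × 36 × 0.76172 = 24.7 kips.
Governing: min(26.5, 25.7, 24.7) = 24.7 kips → gross-section yield.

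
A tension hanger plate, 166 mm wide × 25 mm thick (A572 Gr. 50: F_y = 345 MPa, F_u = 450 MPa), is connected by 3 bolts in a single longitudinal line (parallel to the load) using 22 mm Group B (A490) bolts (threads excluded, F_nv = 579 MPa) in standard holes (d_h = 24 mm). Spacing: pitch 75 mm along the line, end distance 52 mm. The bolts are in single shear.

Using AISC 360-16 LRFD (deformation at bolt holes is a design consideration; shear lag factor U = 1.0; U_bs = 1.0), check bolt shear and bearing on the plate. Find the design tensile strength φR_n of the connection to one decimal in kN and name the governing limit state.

Bolt shear: A_b = π(22)²/4 = 380.13 mm². φR_n = 0.75 × 579 × 380.13 × 3 × 1 = 495.2 kN.
Bearing (25 mm plate, F_u = 450 MPa): end bolts L_c = 52 − 24/2 = 40, R_n = min(1.2×40×25×450, 2.4×22×25×450) = 540 kN/bolt; interior L_c = 75 − 24 = 51, R_n = 594 kN/bolt. φR_n = 0.75 × (1×540 + 2×594) = 1296.0 kN.
Governing: min(495.2, 1296.0) = 495.2 kN → bolt shear.

495.2 kN (bolt shear governs)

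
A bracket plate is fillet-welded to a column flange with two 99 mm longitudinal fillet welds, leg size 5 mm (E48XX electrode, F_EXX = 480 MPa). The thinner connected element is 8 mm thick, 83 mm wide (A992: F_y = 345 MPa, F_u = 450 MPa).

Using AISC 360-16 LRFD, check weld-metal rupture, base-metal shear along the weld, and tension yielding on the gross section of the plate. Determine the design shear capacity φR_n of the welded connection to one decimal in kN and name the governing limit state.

Weld metal: throat = 0.707×5 = 3.535 mm, L = 2×99 = 198 mm. φR_n = 0.75 × 0.6 × 480 × 3.535 × 198 = 151.2 kN.
Base metal shear (8 mm plate): yield φR_n = 1.0×0.6×345×8×198 = 327.9 kN; rupture φR_n = 0.75×0.6×450×8×198 = 320.8 kN; take 320.8 kN (rupture).
Tension yield (gross): A_g = 83×8 = 664 mm². φR_n = 0.90 × 345 × 664 = 206.2 kN.
Governing: min(151.2, 320.8, 206.2) = 151.2 kN → weld metal.

151.2 kN (weld metal governs)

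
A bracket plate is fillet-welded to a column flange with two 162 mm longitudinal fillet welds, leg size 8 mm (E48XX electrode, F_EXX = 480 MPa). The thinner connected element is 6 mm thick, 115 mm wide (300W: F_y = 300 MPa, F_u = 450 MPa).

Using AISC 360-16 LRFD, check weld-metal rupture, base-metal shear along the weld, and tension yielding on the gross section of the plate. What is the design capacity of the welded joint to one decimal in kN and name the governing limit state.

186.3 kN (gross-section yield governs)

Weld metal: throat = 0.707×8 = 5.656 mm, L = 2×162 = 324 mm. φR_n = 0.75 × 0.6 × 480 × 5.656 × 324 = 395.8 kN.
Base metal shear (6 mm plate): yield φR_n = 1.0×0.6×300×6×324 = 349.9 kN; rupture φR_n = 0.75×0.6×450×6×324 = 393.7 kN; take 349.9 kN (yield).
Tension yield (gross): A_g = 115×6 = 690 mm². φR_n = 0.90 × 300 × 690 = 186.3 kN.
Governing: min(395.8, 349.9, 186.3) = 186.3 kN → gross-section yield.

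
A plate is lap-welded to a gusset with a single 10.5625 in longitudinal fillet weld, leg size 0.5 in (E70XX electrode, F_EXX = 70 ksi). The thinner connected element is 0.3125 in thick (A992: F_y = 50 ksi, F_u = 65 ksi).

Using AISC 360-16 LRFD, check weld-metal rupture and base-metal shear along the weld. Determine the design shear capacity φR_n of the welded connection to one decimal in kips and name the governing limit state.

Weld metal: throat = 0.707×0.5 = 0.3535 in, L = 10.5625 in. φR_n = 0.75 × 0.6 × 70 × 0.3535 × 10.5625 = 117.6 kips.
Base metal shear (0.3125 in plate): yield φR_n = 1.0×0.6×50×0.3125×10.5625 = 99.0 kips; rupture φR_n = 0.75×0.6×65×0.3125×10.5625 = 96.5 kips; take 96.5 kips (rupture).
Governing: min(117.6, 96.5) = 96.5 kips → base-metal shear.

96.5 kips (base-metal shear governs)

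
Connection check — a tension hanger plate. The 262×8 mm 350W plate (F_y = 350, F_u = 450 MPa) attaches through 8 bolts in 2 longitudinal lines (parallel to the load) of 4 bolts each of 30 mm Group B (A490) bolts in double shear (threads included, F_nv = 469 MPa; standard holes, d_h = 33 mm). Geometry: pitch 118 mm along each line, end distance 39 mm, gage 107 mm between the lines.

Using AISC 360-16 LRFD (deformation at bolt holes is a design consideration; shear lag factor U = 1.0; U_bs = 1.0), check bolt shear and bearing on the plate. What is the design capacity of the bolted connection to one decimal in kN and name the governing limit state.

1312.2 kN (bearing governs)

Bolt shear: A_b = π(30)²/4 = 706.86 mm². φR_n = 0.75 × 469 × 706.86 × 8 × 2 = 3978.2 kN.
Bearing (8 mm plate, F_u = 450 MPa): end bolts L_c = 39 − 33/2 = 22.5, R_n = min(1.2×22.5×8×450, 2.4×30×8×450) = 97.2 kN/bolt; interior L_c = 118 − 33 = 85, R_n = 259.2 kN/bolt. φR_n = 0.75 × (2×97.2 + 6×259.2) = 1312.2 kN.
Governing: min(3978.2, 1312.2) = 1312.2 kN → bearing.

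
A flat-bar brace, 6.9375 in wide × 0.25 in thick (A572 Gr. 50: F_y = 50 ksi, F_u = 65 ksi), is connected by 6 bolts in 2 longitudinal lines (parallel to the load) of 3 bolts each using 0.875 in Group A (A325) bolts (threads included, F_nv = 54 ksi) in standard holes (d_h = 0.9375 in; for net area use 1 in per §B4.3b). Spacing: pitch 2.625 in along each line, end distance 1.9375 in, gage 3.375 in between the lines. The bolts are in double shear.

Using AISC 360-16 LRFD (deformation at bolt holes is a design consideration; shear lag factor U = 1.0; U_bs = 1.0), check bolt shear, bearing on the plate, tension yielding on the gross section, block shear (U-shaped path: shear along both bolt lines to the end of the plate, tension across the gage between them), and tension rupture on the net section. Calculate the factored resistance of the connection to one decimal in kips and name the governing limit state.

Bolt shear: A_b = π(0.875)²/4 = 0.60132 in². φR_n = 0.75 × 54 × 0.60132 × 6 × 2 = 292.2 kips.
Bearing (0.25 in plate, F_u = 65 ksi): end bolts L_c = 1.9375 − 0.9375/2 = 1.46875, R_n = min(1.2×1.46875×0.25×65, 2.4×0.875×0.25×65) = 28.641 kips/bolt; interior L_c = 2.625 − 0.9375 = 1.6875, R_n = 32.906 kips/bolt. φR_n = 0.75 × (2×28.641 + 4×32.906) = 141.7 kips.
Tension yield (gross): A_g = 6.9375×0.25 = 1.7344 in². φR_n = 0.90 × 50 × 1.7344 = 78.0 kips.
Block shear: shear path 2×[1.9375+2×2.625] = 2×7.1875 in, A_gv = 3.5938, A_nv = 2×(7.1875 − 2.5×1)×0.25 = 2.3438 in²; tension across gage: (3.375 − 1×1)×0.25 = 0.59375 in². R_n = min(0.6×65×2.3438, 0.6×50×3.5938) + 1.0×65×0.59375 = min(91.408, 107.81) + 38.594 = 130 kips. φR_n = 0.75 × 130 = 97.5 kips.
Tension rupture (net): A_n = (6.9375 − 2×1)×0.25 = 1.2344 in² (U = 1.0, A_e = A_n). φR_n = 0.75 × 65 × 1.2344 = 60.2 kips.
Governing: min(292.2, 141.7, 78.0, 97.5, 60.2) = 60.2 kips → net-section rupture.

60.2 kips (net-section rupture governs)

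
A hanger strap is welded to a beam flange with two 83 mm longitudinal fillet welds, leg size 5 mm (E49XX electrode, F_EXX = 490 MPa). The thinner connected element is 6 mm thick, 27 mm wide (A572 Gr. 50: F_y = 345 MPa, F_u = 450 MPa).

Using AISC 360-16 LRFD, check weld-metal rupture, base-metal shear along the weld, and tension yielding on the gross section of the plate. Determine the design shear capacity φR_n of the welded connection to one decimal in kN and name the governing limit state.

Weld metal: throat = 0.707×5 = 3.535 mm, L = 2×83 = 166 mm. φR_n = 0.75 × 0.6 × 490 × 3.535 × 166 = 129.4 kN.
Base metal shear (6 mm plate): yield φR_n = 1.0×0.6×345×6×166 = 206.2 kN; rupture φR_n = 0.75×0.6×450×6×166 = 201.7 kN; take 201.7 kN (rupture).
Tension yield (gross): A_g = 27×6 = 162 mm². φR_n = 0.90 × 345 × 162 = 50.3 kN.
Governing: min(129.4, 201.7, 50.3) = 50.3 kN → gross-section yield.

50.3 kN (gross-section yield governs)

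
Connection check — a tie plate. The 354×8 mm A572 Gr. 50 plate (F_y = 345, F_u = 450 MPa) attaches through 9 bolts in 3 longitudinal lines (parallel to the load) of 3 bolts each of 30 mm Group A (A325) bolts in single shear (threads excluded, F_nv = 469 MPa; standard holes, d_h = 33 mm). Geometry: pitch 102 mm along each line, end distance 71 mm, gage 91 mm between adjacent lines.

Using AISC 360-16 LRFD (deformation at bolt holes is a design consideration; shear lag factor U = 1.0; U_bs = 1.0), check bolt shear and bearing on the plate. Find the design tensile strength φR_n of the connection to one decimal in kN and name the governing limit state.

1696.1 kN (bearing governs)

Bolt shear: A_b = π(30)²/4 = 706.86 mm². φR_n = 0.75 × 469 × 706.86 × 9 × 1 = 2237.7 kN.
Bearing (8 mm plate, F_u = 450 MPa): end bolts L_c = 71 − 33/2 = 54.5, R_n = min(1.2×54.5×8×450, 2.4×30×8×450) = 235.44 kN/bolt; interior L_c = 102 − 33 = 69, R_n = 259.2 kN/bolt. φR_n = 0.75 × (3×235.44 + 6×259.2) = 1696.1 kN.
Governing: min(2237.7, 1696.1) = 1696.1 kN → bearing.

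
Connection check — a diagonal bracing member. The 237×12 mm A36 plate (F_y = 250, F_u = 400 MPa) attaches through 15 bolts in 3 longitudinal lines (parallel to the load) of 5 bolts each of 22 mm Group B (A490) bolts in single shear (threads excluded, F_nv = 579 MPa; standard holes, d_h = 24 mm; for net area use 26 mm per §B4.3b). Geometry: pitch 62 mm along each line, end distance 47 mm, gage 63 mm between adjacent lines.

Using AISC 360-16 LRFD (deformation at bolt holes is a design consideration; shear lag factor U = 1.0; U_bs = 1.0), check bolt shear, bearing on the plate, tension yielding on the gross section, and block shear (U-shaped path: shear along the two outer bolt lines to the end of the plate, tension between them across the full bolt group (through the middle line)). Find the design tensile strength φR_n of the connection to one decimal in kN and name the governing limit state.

Bolt shear: A_b = π(22)²/4 = 380.13 mm². φR_n = 0.75 × 579 × 380.13 × 15 × 1 = 2476.1 kN.
Bearing (12 mm plate, F_u = 400 MPa): end bolts L_c = 47 − 24/2 = 35, R_n = min(1.2×35×12×400, 2.4×22×12×400) = 201.6 kN/bolt; interior L_c = 62 − 24 = 38, R_n = 218.88 kN/bolt. φR_n = 0.75 × (3×201.6 + 12×218.88) = 2423.5 kN.
Tension yield (gross): A_g = 237×12 = 2844 mm². φR_n = 0.90 × 250 × 2844 = 639.9 kN.
Block shear: shear path 2×[47+4×62] = 2×295 mm, A_gv = 7080, A_nv = 2×(295 − 4.5×26)×12 = 4272 mm²; tension across gage: (126 − 2×26)×12 = 888 mm². R_n = min(0.6×400×4272, 0.6×250×7080) + 1.0×400×888 = min(1025.3, 1062) + 355.2 = 1380.5 kN. φR_n = 0.75 × 1380.5 = 1035.4 kN.
Governing: min(2476.1, 2423.5, 639.9, 1035.4) = 639.9 kN → gross-section yield.

639.9 kN (gross-section yield governs)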